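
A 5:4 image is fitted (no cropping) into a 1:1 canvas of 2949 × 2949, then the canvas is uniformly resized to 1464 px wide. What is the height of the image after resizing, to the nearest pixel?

1171 px

In the 2949×2949 frame the image fills the width: height = 2949 × 4/5 ≈ 2359.20 px.
Scaling 2949 → 1464 is ×0.4964, so the height becomes 2359.20 × 0.4964 ≈ 1171.20 px.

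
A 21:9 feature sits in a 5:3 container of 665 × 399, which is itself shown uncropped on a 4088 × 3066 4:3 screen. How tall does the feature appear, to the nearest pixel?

Inside the 665×399 canvas the feature is width-limited at 665.00 × 285.00.
Second fit — the 5:3 canvas into 4088×3066 spans the width: 4088.00 × 2452.80 (×6.1474 from 665×399).
Applying the same ×6.1474: 285.00 → 1752.00.

1752 px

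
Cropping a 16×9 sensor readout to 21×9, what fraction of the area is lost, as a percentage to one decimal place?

23.8%

21×9 is wider than 16×9, so the crop keeps the full width and trims the height.
(1.778)/(2.333) ≈ 0.762 of the area survives, leaving 23.81% discarded.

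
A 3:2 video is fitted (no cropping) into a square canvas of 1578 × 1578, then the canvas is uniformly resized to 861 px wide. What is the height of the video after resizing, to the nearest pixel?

Fitted into 1578×1578, the video spans the width; its height is 1578 × 2/3 ≈ 1052.00 px.
Scaling 1578 → 861 is ×0.5456, so the height becomes 1052.00 × 0.5456 ≈ 574.00 px.

574 px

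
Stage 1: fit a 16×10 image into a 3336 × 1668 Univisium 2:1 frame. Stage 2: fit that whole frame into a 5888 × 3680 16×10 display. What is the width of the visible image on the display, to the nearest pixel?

First fit — 16×10 into 3336×1668 spans the height: 2668.80 × 1668.00.
Univisium 2:1 in 5888×3680: fills the width, so the intermediate becomes 5888.00 × 2944.00 — a scale of ×1.7650.
So the image's width is 2668.80 × 1.7650 ≈ 4710.40.

4710 px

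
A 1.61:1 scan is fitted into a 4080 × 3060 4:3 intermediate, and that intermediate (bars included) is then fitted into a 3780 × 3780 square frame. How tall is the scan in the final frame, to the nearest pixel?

First fit — 1.61:1 into 4080×3060 spans the width: 4080.00 × 2534.16.
The 4:3 canvas is width-limited in 3780×3780, giving 3780.00 × 2835.00; scale factor 0.9265.
So the scan's height is 2534.16 × 0.9265 ≈ 2347.83.

2348 px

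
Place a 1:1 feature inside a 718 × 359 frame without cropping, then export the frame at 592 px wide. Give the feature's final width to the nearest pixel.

296 px

Fitted into 718×359, the feature spans the height; its width is 359 × 1/1 ≈ 359.00 px.
Resizing to 592 px wide multiplies everything by 0.8245: 359.00 → 296.00 px.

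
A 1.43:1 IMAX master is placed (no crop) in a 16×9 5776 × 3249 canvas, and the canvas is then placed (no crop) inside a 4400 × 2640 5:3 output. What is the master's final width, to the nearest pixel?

1.43:1 IMAX in 5776×3249: fills the height, so the master is 4646.07 × 3249.00.
16×9 in 4400×2640: fills the width, so the intermediate becomes 4400.00 × 2475.00 — a scale of ×0.7618.
Applying the same ×0.7618: 4646.07 → 3539.25.

3539 px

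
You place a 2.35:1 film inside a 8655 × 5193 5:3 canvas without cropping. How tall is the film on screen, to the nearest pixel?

3683 px

Since 2.350 > 1.667, the film is width-limited.
The film is 8655 / 2.350 ≈ 3682.98 px tall.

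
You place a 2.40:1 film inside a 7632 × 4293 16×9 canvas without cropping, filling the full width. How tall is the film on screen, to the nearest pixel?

3180 px

That makes the image 3180.00 px tall (7632 / 2.400).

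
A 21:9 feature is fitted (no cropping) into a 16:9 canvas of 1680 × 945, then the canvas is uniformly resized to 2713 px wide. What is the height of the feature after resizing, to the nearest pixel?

1163 px

In the 1680×945 frame the feature fills the width: height = 1680 × 9/21 ≈ 720.00 px.
Scaling 1680 → 2713 is ×1.6149, so the height becomes 720.00 × 1.6149 ≈ 1162.71 px.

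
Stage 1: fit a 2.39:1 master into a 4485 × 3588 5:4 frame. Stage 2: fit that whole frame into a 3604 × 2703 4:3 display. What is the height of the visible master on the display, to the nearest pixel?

1414 px

2.39:1 in 4485×3588: fills the width, so the master is 4485.00 × 1876.57.
The 5:4 canvas is height-limited in 3604×2703, giving 3378.75 × 2703.00; scale factor 0.7533.
So the master's height is 1876.57 × 0.7533 ≈ 1413.70.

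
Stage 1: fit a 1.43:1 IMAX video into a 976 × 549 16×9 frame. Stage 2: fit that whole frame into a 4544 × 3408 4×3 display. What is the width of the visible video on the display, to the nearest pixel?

First fit — 1.43:1 IMAX into 976×549 spans the height: 785.07 × 549.00.
Second fit — the 16×9 canvas into 4544×3408 spans the width: 4544.00 × 2556.00 (×4.6557 from 976×549).
The video scales with it: width 785.07 × 4.6557 ≈ 3655.08.

3655 px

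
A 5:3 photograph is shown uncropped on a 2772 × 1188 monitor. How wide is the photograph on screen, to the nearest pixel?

5:3 is narrower than 21×9, so it spans the full height.
Content width = 1188 × 5/3 ≈ 1980.00 px.

1980 px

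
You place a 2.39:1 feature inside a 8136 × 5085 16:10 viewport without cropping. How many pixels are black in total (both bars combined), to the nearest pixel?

Since 2.390 > 1.600, the feature is width-limited.
That makes the image 3404.1841 px tall (8136 / 2.390).
Leftover height: 5085 − 3404.1841 = 1680.8159 px.
Bar area = 1680.8159 × 8136 ≈ 13675118 px.

13675118 pixels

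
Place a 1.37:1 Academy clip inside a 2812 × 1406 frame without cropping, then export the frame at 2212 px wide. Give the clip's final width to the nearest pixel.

At 2812×1406 the clip is height-limited, so width = 1406 × 1.370 ≈ 1926.22 px.
Resizing to 2212 px wide multiplies everything by 0.7866: 1926.22 → 1515.22 px.

1515 px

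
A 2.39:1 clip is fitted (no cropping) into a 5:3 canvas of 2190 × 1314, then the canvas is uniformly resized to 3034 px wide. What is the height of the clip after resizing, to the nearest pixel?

In the 2190×1314 frame the clip fills the width: height = 2190 / 2.390 ≈ 916.32 px.
Resizing to 3034 px wide multiplies everything by 1.3854: 916.32 → 1269.46 px.

1269 px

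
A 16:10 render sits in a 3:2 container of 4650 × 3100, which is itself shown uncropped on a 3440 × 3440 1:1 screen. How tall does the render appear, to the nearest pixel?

Inside the 4650×3100 canvas the render is width-limited at 4650.00 × 2906.25.
3:2 in 3440×3440: fills the width, so the intermediate becomes 3440.00 × 2293.33 — a scale of ×0.7398.
So the render's height is 2906.25 × 0.7398 ≈ 2150.00.

2150 px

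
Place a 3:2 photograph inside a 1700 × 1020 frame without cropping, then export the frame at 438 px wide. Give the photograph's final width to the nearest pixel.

394 px

Fitted into 1700×1020, the photograph spans the height; its width is 1020 × 3/2 ≈ 1530.00 px.
Resizing to 438 px wide multiplies everything by 0.2576: 1530.00 → 394.20 px.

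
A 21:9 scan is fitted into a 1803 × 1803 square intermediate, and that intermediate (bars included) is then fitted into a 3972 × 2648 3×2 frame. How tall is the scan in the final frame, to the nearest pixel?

Inside the 1803×1803 canvas the scan is width-limited at 1803.00 × 772.71.
square in 3972×2648: fills the height, so the intermediate becomes 2648.00 × 2648.00 — a scale of ×1.4687.
Applying the same ×1.4687: 772.71 → 1134.86.

1135 px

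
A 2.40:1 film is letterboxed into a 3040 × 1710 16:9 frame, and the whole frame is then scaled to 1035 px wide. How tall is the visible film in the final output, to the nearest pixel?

431 px

At 3040×1710 the film is width-limited, so height = 3040 / 2.400 ≈ 1266.67 px.
The frame scales by 1035/3040 = 0.3405; 1266.67 × 0.3405 ≈ 431.25 px.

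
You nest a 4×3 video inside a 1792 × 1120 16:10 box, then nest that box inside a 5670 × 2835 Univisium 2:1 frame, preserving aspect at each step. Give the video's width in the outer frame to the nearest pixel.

4×3 in 1792×1120: fills the height, so the video is 1493.33 × 1120.00.
16:10 in 5670×2835: fills the height, so the intermediate becomes 4536.00 × 2835.00 — a scale of ×2.5312.
So the video's width is 1493.33 × 2.5312 ≈ 3780.00.

3780 px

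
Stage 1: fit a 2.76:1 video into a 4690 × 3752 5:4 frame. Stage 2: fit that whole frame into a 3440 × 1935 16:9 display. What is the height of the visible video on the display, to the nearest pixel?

Inside the 4690×3752 canvas the video is width-limited at 4690.00 × 1699.28.
Second fit — the 5:4 canvas into 3440×1935 spans the height: 2418.75 × 1935.00 (×0.5157 from 4690×3752).
So the video's height is 1699.28 × 0.5157 ≈ 876.36.

876 px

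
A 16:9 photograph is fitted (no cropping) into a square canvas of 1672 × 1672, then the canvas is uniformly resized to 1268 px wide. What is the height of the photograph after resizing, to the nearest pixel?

713 px

At 1672×1672 the photograph is width-limited, so height = 1672 × 9/16 ≈ 940.50 px.
The frame scales by 1268/1672 = 0.7584; 940.50 × 0.7584 ≈ 713.25 px.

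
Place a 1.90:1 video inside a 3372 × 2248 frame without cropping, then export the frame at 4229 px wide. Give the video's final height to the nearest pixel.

In the 3372×2248 frame the video fills the width: height = 3372 / 1.900 ≈ 1774.74 px.
Resizing to 4229 px wide multiplies everything by 1.2542: 1774.74 → 2225.79 px.

2226 px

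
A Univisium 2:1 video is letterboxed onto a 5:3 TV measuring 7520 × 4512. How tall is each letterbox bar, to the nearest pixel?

376 px

Since 2.000 > 1.667, the video is width-limited.
Content height = 7520 × 1/2 ≈ 3760.00 px.
Black = 4512 − 3760.00 = 752.00 px, or 376.00 per bar.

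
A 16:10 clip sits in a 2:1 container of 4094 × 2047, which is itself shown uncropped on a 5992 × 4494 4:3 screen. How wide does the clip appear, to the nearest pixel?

Inside the 4094×2047 canvas the clip is height-limited at 3275.20 × 2047.00.
Second fit — the 2:1 canvas into 5992×4494 spans the width: 5992.00 × 2996.00 (×1.4636 from 4094×2047).
Applying the same ×1.4636: 3275.20 → 4793.60.

4794 px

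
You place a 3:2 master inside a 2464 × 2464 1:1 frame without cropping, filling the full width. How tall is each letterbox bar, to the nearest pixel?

411 px

Content height = 2464 × 2/3 ≈ 1642.67 px.
Black = 2464 − 1642.67 = 821.33 px, or 410.67 per bar.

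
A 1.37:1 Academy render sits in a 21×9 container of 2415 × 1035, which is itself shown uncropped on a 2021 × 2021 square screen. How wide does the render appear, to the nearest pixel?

1187 px

Inside the 2415×1035 canvas the render is height-limited at 1417.95 × 1035.00.
21×9 in 2021×2021: fills the width, so the intermediate becomes 2021.00 × 866.14 — a scale of ×0.8369.
Applying the same ×0.8369: 1417.95 → 1186.62.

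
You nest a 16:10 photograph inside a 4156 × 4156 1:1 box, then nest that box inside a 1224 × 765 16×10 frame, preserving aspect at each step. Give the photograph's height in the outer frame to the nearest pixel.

478 px

16:10 in 4156×4156: fills the width, so the photograph is 4156.00 × 2597.50.
Second fit — the 1:1 canvas into 1224×765 spans the height: 765.00 × 765.00 (×0.1841 from 4156×4156).
So the photograph's height is 2597.50 × 0.1841 ≈ 478.12.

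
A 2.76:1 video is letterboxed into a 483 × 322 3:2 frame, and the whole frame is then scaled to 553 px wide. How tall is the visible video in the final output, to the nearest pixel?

Fitted into 483×322, the video spans the width; its height is 483 / 2.760 ≈ 175.00 px.
The frame scales by 553/483 = 1.1449; 175.00 × 1.1449 ≈ 200.36 px.

200 px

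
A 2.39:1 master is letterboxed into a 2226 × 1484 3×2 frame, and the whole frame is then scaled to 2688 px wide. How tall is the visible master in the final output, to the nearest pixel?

Fitted into 2226×1484, the master spans the width; its height is 2226 / 2.390 ≈ 931.38 px.
Scaling 2226 → 2688 is ×1.2075, so the height becomes 931.38 × 1.2075 ≈ 1124.69 px.

1125 px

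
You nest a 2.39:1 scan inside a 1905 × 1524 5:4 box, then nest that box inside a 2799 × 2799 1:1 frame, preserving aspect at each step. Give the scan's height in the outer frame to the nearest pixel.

Inside the 1905×1524 canvas the scan is width-limited at 1905.00 × 797.07.
The 5:4 canvas is width-limited in 2799×2799, giving 2799.00 × 2239.20; scale factor 1.4693.
The scan scales with it: height 797.07 × 1.4693 ≈ 1171.13.

1171 px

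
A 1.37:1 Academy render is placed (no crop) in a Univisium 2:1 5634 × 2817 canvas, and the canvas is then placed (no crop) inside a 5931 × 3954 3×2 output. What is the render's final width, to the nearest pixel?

First fit — 1.37:1 Academy into 5634×2817 spans the height: 3859.29 × 2817.00.
Second fit — the Univisium 2:1 canvas into 5931×3954 spans the width: 5931.00 × 2965.50 (×1.0527 from 5634×2817).
Applying the same ×1.0527: 3859.29 → 4062.74.

4063 px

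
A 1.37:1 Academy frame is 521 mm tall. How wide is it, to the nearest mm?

Width = 521 × 1.370 = 713.77.

714 mm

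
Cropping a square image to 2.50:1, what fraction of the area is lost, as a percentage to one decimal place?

Going from square to 2.50:1 means cutting height while keeping width.
(1.000)/(2.500) ≈ 0.400 of the area survives, leaving 60.00% discarded.

60.0%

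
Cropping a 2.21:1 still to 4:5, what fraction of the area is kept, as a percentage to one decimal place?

Going from 2.21:1 to 4:5 means cutting width while keeping height.
Fraction kept = (0.800)/(2.210) ≈ 36.20%.

36.2%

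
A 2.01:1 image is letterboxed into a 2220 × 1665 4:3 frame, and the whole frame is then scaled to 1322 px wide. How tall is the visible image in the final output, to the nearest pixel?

Fitted into 2220×1665, the image spans the width; its height is 2220 / 2.010 ≈ 1104.48 px.
The frame scales by 1322/2220 = 0.5955; 1104.48 × 0.5955 ≈ 657.71 px.

658 px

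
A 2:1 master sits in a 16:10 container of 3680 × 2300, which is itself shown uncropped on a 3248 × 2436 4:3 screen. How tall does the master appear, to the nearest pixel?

Inside the 3680×2300 canvas the master is width-limited at 3680.00 × 1840.00.
Second fit — the 16:10 canvas into 3248×2436 spans the width: 3248.00 × 2030.00 (×0.8826 from 3680×2300).
The master scales with it: height 1840.00 × 0.8826 ≈ 1624.00.

1624 px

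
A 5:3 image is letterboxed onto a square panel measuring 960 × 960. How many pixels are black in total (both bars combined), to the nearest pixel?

368640 pixels

5:3 is wider than square, so it spans the full width.
Content height = 960 × 3/5 ≈ 576.0000 px.
Leftover height: 960 − 576.0000 = 384.0000 px.
Across the 960-px span: 384.0000 × 960 ≈ 368640 px.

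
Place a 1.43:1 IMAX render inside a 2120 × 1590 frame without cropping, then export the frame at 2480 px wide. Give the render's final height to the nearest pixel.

1734 px

At 2120×1590 the render is width-limited, so height = 2120 / 1.430 ≈ 1482.52 px.
The frame scales by 2480/2120 = 1.1698; 1482.52 × 1.1698 ≈ 1734.27 px.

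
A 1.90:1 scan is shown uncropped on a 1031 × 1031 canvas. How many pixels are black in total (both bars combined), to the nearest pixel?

503508 pixels

Since 1.900 > 1.000, the scan is width-limited.
That makes the image 542.6316 px tall (1031 / 1.900).
Black = 1031 − 542.6316 = 488.3684 px.
Bar area = 488.3684 × 1031 ≈ 503508 px.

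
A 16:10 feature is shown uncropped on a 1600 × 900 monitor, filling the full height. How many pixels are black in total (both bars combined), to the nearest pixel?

Content width = 900 × 16/10 ≈ 1440.0000 px.
Leftover width: 1600 − 1440.0000 = 160.0000 px.
Across the 900-px span: 160.0000 × 900 ≈ 144000 px.

144000 pixels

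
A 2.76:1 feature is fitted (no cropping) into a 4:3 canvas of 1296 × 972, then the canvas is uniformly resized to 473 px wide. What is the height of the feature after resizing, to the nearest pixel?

171 px

In the 1296×972 frame the feature fills the width: height = 1296 / 2.760 ≈ 469.57 px.
Resizing to 473 px wide multiplies everything by 0.3650: 469.57 → 171.38 px.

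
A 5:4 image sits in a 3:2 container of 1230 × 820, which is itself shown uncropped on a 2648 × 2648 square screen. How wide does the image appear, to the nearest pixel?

2207 px

5:4 in 1230×820: fills the height, so the image is 1025.00 × 820.00.
Second fit — the 3:2 canvas into 2648×2648 spans the width: 2648.00 × 1765.33 (×2.1528 from 1230×820).
The image scales with it: width 1025.00 × 2.1528 ≈ 2206.67.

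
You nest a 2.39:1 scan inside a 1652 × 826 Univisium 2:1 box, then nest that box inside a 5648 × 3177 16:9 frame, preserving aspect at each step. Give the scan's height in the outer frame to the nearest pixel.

2.39:1 in 1652×826: fills the width, so the scan is 1652.00 × 691.21.
Second fit — the Univisium 2:1 canvas into 5648×3177 spans the width: 5648.00 × 2824.00 (×3.4189 from 1652×826).
Applying the same ×3.4189: 691.21 → 2363.18.

2363 px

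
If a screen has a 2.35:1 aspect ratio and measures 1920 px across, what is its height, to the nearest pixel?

1920 / 2.350 = 817.02.

817 px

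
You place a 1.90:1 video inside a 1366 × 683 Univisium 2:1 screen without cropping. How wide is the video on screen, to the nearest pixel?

1298 px

Since 1.900 < 2.000, the video is height-limited.
The video is 683 × 1.900 ≈ 1297.70 px wide.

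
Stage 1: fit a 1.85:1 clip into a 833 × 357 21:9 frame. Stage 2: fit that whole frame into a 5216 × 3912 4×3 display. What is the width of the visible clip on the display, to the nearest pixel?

4136 px

First fit — 1.85:1 into 833×357 spans the height: 660.45 × 357.00.
Second fit — the 21:9 canvas into 5216×3912 spans the width: 5216.00 × 2235.43 (×6.2617 from 833×357).
Applying the same ×6.2617: 660.45 → 4135.54.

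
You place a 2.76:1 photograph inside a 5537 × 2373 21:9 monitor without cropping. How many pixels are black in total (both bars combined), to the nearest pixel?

2031196 pixels

2.76:1 is wider than 21:9, so it spans the full width.
That makes the image 2006.1594 px tall (5537 / 2.760).
Black = 2373 − 2006.1594 = 366.8406 px.
Bar area = 366.8406 × 5537 ≈ 2031196 px.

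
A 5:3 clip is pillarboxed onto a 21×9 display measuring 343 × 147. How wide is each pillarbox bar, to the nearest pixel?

49 px

5:3 is narrower than 21×9, so it spans the full height.
The clip is 147 × 5/3 ≈ 245.00 px wide.
343 − 245.00 = 98.00 px of bars (49.00 each).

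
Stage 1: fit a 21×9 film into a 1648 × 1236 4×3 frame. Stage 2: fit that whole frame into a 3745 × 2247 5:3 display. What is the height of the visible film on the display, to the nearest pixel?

First fit — 21×9 into 1648×1236 spans the width: 1648.00 × 706.29.
4×3 in 3745×2247: fills the height, so the intermediate becomes 2996.00 × 2247.00 — a scale of ×1.8180.
Applying the same ×1.8180: 706.29 → 1284.00.

1284 px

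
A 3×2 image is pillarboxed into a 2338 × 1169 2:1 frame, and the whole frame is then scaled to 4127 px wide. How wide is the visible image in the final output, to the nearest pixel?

Fitted into 2338×1169, the image spans the height; its width is 1169 × 3/2 ≈ 1753.50 px.
The frame scales by 4127/2338 = 1.7652; 1753.50 × 1.7652 ≈ 3095.25 px.

3095 px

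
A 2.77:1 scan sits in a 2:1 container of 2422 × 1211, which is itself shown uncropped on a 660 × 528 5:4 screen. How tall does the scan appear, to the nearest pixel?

Inside the 2422×1211 canvas the scan is width-limited at 2422.00 × 874.37.
The 2:1 canvas is width-limited in 660×528, giving 660.00 × 330.00; scale factor 0.2725.
Applying the same ×0.2725: 874.37 → 238.27.

238 px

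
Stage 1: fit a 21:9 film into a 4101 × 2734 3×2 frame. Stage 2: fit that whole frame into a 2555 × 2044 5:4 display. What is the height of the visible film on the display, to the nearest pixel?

21:9 in 4101×2734: fills the width, so the film is 4101.00 × 1757.57.
3×2 in 2555×2044: fills the width, so the intermediate becomes 2555.00 × 1703.33 — a scale of ×0.6230.
So the film's height is 1757.57 × 0.6230 ≈ 1095.00.

1095 px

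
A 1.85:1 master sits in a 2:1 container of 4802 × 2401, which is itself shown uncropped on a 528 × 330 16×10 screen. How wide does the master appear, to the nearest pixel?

First fit — 1.85:1 into 4802×2401 spans the height: 4441.85 × 2401.00.
Second fit — the 2:1 canvas into 528×330 spans the width: 528.00 × 264.00 (×0.1100 from 4802×2401).
The master scales with it: width 4441.85 × 0.1100 ≈ 488.40.

488 px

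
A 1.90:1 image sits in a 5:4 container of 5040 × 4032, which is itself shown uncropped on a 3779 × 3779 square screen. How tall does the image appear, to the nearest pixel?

1989 px

1.90:1 in 5040×4032: fills the width, so the image is 5040.00 × 2652.63.
5:4 in 3779×3779: fills the width, so the intermediate becomes 3779.00 × 3023.20 — a scale of ×0.7498.
Applying the same ×0.7498: 2652.63 → 1988.95.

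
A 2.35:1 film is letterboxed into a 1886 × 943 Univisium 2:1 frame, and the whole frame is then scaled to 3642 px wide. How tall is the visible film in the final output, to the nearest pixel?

At 1886×943 the film is width-limited, so height = 1886 / 2.350 ≈ 802.55 px.
Scaling 1886 → 3642 is ×1.9311, so the height becomes 802.55 × 1.9311 ≈ 1549.79 px.

1550 px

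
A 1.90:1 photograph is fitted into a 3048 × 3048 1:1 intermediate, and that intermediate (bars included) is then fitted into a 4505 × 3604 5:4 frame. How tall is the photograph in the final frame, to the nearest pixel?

First fit — 1.90:1 into 3048×3048 spans the width: 3048.00 × 1604.21.
Second fit — the 1:1 canvas into 4505×3604 spans the height: 3604.00 × 3604.00 (×1.1824 from 3048×3048).
Applying the same ×1.1824: 1604.21 → 1896.84.

1897 px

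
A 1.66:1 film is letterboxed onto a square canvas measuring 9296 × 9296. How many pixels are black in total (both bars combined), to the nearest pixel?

1.66:1 is wider than square, so it spans the full width.
That makes the image 5600.0000 px tall (9296 / 1.660).
9296 − 5600.0000 = 3696.0000 px of bars.
Across the 9296-px span: 3696.0000 × 9296 ≈ 34358016 px.

34358016 pixels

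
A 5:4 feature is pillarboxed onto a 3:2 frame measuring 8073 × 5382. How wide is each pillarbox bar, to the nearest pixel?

5:4 is narrower than 3:2, so it spans the full height.
The feature is 5382 × 5/4 ≈ 6727.50 px wide.
Leftover width: 8073 − 6727.50 = 1345.50 px → 672.75 each side.

673 px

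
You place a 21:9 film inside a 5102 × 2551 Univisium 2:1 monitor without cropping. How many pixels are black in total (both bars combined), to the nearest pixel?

Since 2.333 > 2.000, the film is width-limited.
That makes the image 2186.5714 px tall (5102 × 9/21).
Leftover height: 2551 − 2186.5714 = 364.4286 px.
Across the 5102-px span: 364.4286 × 5102 ≈ 1859315 px.

1859315 pixels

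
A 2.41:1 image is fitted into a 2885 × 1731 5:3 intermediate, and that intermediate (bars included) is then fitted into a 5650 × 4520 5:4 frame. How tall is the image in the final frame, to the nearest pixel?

Inside the 2885×1731 canvas the image is width-limited at 2885.00 × 1197.10.
Second fit — the 5:3 canvas into 5650×4520 spans the width: 5650.00 × 3390.00 (×1.9584 from 2885×1731).
The image scales with it: height 1197.10 × 1.9584 ≈ 2344.40.

2344 px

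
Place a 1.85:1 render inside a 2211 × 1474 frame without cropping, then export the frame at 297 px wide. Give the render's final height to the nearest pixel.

Fitted into 2211×1474, the render spans the width; its height is 2211 / 1.850 ≈ 1195.14 px.
The frame scales by 297/2211 = 0.1343; 1195.14 × 0.1343 ≈ 160.54 px.

161 px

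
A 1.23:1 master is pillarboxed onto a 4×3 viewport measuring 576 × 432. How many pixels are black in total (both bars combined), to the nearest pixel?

19284 pixels

Since 1.230 < 1.333, the master is height-limited.
That makes the image 531.3600 px wide (432 × 1.230).
Black = 576 − 531.3600 = 44.6400 px.
Bar area = 44.6400 × 432 ≈ 19284 px.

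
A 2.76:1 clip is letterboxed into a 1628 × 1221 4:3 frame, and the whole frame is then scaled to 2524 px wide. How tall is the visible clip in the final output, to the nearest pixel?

914 px

At 1628×1221 the clip is width-limited, so height = 1628 / 2.760 ≈ 589.86 px.
Resizing to 2524 px wide multiplies everything by 1.5504: 589.86 → 914.49 px.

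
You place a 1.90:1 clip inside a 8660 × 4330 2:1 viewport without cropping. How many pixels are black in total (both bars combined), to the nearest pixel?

1.90:1 (1.900) < 2:1 (2.000), so the clip fills the height.
The clip is 4330 × 1.900 ≈ 8227.0000 px wide.
Leftover width: 8660 − 8227.0000 = 433.0000 px.
That's 433.0000 × 4330 ≈ 1874890 black pixels.

1874890 pixels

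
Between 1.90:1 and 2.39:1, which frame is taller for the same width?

1.9 and 2.39; 2.39 > 1.9. The smaller width-to-height ratio is the taller frame.

1.90:1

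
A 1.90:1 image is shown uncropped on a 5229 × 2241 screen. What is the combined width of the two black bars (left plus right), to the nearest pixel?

Since 1.900 < 2.333, the image is height-limited.
That makes the image 4257.90 px wide (2241 × 1.900).
5229 − 4257.90 = 971.10 px of bars.

971 px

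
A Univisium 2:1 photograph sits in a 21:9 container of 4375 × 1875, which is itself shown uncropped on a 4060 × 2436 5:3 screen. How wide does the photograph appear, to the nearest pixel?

Inside the 4375×1875 canvas the photograph is height-limited at 3750.00 × 1875.00.
Second fit — the 21:9 canvas into 4060×2436 spans the width: 4060.00 × 1740.00 (×0.9280 from 4375×1875).
So the photograph's width is 3750.00 × 0.9280 ≈ 3480.00.

3480 px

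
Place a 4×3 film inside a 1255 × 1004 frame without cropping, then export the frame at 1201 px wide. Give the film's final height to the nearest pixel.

901 px

In the 1255×1004 frame the film fills the width: height = 1255 × 3/4 ≈ 941.25 px.
Scaling 1255 → 1201 is ×0.9570, so the height becomes 941.25 × 0.9570 ≈ 900.75 px.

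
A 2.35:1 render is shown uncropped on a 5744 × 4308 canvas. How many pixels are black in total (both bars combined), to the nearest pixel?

2.35:1 (2.350) > 4×3 (1.333), so the render fills the width.
That makes the image 2444.2553 px tall (5744 / 2.350).
Leftover height: 4308 − 2444.2553 = 1863.7447 px.
Across the 5744-px span: 1863.7447 × 5744 ≈ 10705349 px.

10705349 pixels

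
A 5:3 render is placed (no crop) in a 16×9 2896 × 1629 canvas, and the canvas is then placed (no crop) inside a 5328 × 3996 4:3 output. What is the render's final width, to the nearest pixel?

4995 px

5:3 in 2896×1629: fills the height, so the render is 2715.00 × 1629.00.
Second fit — the 16×9 canvas into 5328×3996 spans the width: 5328.00 × 2997.00 (×1.8398 from 2896×1629).
So the render's width is 2715.00 × 1.8398 ≈ 4995.00.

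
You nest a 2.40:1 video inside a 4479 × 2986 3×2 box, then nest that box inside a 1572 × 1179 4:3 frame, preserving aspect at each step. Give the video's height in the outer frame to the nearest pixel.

655 px

First fit — 2.40:1 into 4479×2986 spans the width: 4479.00 × 1866.25.
The 3×2 canvas is width-limited in 1572×1179, giving 1572.00 × 1048.00; scale factor 0.3510.
Applying the same ×0.3510: 1866.25 → 655.00.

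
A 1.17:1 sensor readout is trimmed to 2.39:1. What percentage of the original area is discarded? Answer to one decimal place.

51.0%

2.39:1 is wider than 1.17:1, so the crop keeps the full width and trims the height.
Area ratio = (1.170)/(2.390) = 48.95%; the remaining 51.05% is cropped out.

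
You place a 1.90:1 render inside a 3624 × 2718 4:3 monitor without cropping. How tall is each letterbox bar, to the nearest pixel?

405 px

1.90:1 (1.900) > 4:3 (1.333), so the render fills the width.
The render is 3624 / 1.900 ≈ 1907.37 px tall.
2718 − 1907.37 = 810.63 px of bars (405.32 each).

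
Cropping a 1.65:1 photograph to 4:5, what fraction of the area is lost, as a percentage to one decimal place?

4:5 is narrower than 1.65:1, so the crop keeps the full height and trims the width.
Area ratio = (0.800)/(1.650) = 48.48%; the remaining 51.52% is cropped out.

51.5%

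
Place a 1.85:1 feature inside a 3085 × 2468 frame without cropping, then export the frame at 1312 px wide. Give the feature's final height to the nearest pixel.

709 px

In the 3085×2468 frame the feature fills the width: height = 3085 / 1.850 ≈ 1667.57 px.
Scaling 3085 → 1312 is ×0.4253, so the height becomes 1667.57 × 0.4253 ≈ 709.19 px.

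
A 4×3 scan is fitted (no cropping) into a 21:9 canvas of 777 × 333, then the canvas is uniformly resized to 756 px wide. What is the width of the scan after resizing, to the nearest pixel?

At 777×333 the scan is height-limited, so width = 333 × 4/3 ≈ 444.00 px.
Scaling 777 → 756 is ×0.9730, so the width becomes 444.00 × 0.9730 ≈ 432.00 px.

432 px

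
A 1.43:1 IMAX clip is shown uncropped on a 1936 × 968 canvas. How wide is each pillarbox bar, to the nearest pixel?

1.43:1 IMAX is narrower than 2:1, so it spans the full height.
That makes the image 1384.24 px wide (968 × 1.430).
Leftover width: 1936 − 1384.24 = 551.76 px → 275.88 each side.

276 px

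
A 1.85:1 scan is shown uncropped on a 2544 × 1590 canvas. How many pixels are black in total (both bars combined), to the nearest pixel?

1.85:1 (1.850) > 16×10 (1.600), so the scan fills the width.
Content height = 2544 / 1.850 ≈ 1375.1351 px.
Leftover height: 1590 − 1375.1351 = 214.8649 px.
Across the 2544-px span: 214.8649 × 2544 ≈ 546616 px.

546616 pixels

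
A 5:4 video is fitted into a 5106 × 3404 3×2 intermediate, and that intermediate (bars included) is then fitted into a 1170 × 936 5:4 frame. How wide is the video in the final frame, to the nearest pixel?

975 px

5:4 in 5106×3404: fills the height, so the video is 4255.00 × 3404.00.
The 3×2 canvas is width-limited in 1170×936, giving 1170.00 × 780.00; scale factor 0.2291.
The video scales with it: width 4255.00 × 0.2291 ≈ 975.00.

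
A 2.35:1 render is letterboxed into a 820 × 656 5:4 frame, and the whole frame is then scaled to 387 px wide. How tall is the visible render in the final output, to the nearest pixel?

At 820×656 the render is width-limited, so height = 820 / 2.350 ≈ 348.94 px.
The frame scales by 387/820 = 0.4720; 348.94 × 0.4720 ≈ 164.68 px.

165 px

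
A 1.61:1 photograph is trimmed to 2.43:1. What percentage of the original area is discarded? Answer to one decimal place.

33.7%

The width stays; only height is cut (since 2.43:1 is wider than 1.61:1).
Area ratio = (1.610)/(2.430) = 66.26%; the remaining 33.74% is cropped out.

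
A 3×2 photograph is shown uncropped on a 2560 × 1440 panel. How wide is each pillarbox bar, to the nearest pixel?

Since 1.500 < 1.778, the photograph is height-limited.
The photograph is 1440 × 3/2 ≈ 2160.00 px wide.
Black = 2560 − 2160.00 = 400.00 px, or 200.00 per bar.

200 px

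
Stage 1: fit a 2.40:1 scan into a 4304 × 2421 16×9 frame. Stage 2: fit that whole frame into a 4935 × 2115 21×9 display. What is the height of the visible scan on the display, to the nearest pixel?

1567 px

Inside the 4304×2421 canvas the scan is width-limited at 4304.00 × 1793.33.
Second fit — the 16×9 canvas into 4935×2115 spans the height: 3760.00 × 2115.00 (×0.8736 from 4304×2421).
So the scan's height is 1793.33 × 0.8736 ≈ 1566.67.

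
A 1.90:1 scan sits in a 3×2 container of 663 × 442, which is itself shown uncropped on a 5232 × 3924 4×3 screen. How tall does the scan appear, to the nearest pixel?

2754 px

Inside the 663×442 canvas the scan is width-limited at 663.00 × 348.95.
The 3×2 canvas is width-limited in 5232×3924, giving 5232.00 × 3488.00; scale factor 7.8914.
Applying the same ×7.8914: 348.95 → 2753.68.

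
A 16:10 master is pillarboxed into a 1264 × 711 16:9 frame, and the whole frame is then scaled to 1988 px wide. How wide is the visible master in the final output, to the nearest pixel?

1789 px

In the 1264×711 frame the master fills the height: width = 711 × 16/10 ≈ 1137.60 px.
Scaling 1264 → 1988 is ×1.5728, so the width becomes 1137.60 × 1.5728 ≈ 1789.20 px.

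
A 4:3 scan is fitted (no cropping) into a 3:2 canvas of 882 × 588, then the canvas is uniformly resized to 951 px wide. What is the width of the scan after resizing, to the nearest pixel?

845 px

Fitted into 882×588, the scan spans the height; its width is 588 × 4/3 ≈ 784.00 px.
The frame scales by 951/882 = 1.0782; 784.00 × 1.0782 ≈ 845.33 px.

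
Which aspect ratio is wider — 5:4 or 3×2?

5:4 = 1.25 and 3×2 = 1.5; 1.5 > 1.25.

3×2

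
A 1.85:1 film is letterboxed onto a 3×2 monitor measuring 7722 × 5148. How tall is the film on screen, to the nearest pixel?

1.85:1 (1.850) > 3×2 (1.500), so the film fills the width.
The film is 7722 / 1.850 ≈ 4174.05 px tall.

4174 px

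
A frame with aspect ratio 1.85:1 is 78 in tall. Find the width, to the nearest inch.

144 in

78 × 1.850 = 144.30.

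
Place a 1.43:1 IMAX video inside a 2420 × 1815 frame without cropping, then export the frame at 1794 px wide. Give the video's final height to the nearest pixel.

Fitted into 2420×1815, the video spans the width; its height is 2420 / 1.430 ≈ 1692.31 px.
Resizing to 1794 px wide multiplies everything by 0.7413: 1692.31 → 1254.55 px.

1255 px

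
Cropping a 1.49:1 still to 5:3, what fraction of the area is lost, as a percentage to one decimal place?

10.6%

Going from 1.49:1 to 5:3 means cutting height while keeping width.
Area ratio = (1.490)/(1.667) = 89.40%; the remaining 10.60% is cropped out.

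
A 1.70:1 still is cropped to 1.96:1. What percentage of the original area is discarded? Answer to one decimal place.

13.3%

1.96:1 is wider than 1.70:1, so the crop keeps the full width and trims the height.
Area ratio = (1.700)/(1.960) = 86.73%; the remaining 13.27% is cropped out.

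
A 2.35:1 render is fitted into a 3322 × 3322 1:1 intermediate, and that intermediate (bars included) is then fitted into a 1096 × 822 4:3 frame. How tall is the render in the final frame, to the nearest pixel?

350 px

2.35:1 in 3322×3322: fills the width, so the render is 3322.00 × 1413.62.
1:1 in 1096×822: fills the height, so the intermediate becomes 822.00 × 822.00 — a scale of ×0.2474.
Applying the same ×0.2474: 1413.62 → 349.79.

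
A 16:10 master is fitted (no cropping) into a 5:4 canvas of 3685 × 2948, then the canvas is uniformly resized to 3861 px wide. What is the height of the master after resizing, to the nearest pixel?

In the 3685×2948 frame the master fills the width: height = 3685 × 10/16 ≈ 2303.12 px.
Scaling 3685 → 3861 is ×1.0478, so the height becomes 2303.12 × 1.0478 ≈ 2413.12 px.

2413 px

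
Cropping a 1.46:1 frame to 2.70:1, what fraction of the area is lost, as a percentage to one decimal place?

2.70:1 is wider than 1.46:1, so the crop keeps the full width and trims the height.
Area ratio = (1.460)/(2.700) = 54.07%; the remaining 45.93% is cropped out.

45.9%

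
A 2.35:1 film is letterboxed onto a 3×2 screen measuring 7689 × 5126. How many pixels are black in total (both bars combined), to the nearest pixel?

14256060 pixels

Since 2.350 > 1.500, the film is width-limited.
The film is 7689 / 2.350 ≈ 3271.9149 px tall.
Black = 5126 − 3271.9149 = 1854.0851 px.
Across the 7689-px span: 1854.0851 × 7689 ≈ 14256060 px.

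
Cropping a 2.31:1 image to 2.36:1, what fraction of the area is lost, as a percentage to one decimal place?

2.1%

Going from 2.31:1 to 2.36:1 means cutting height while keeping width.
(2.310)/(2.360) ≈ 0.979 of the area survives, leaving 2.12% discarded.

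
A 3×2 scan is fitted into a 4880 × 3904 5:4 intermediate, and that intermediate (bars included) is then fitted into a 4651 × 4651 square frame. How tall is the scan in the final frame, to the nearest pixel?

First fit — 3×2 into 4880×3904 spans the width: 4880.00 × 3253.33.
Second fit — the 5:4 canvas into 4651×4651 spans the width: 4651.00 × 3720.80 (×0.9531 from 4880×3904).
The scan scales with it: height 3253.33 × 0.9531 ≈ 3100.67.

3101 px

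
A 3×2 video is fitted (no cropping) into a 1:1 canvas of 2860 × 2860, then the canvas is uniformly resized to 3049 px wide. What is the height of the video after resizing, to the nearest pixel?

2033 px

In the 2860×2860 frame the video fills the width: height = 2860 × 2/3 ≈ 1906.67 px.
The frame scales by 3049/2860 = 1.0661; 1906.67 × 1.0661 ≈ 2032.67 px.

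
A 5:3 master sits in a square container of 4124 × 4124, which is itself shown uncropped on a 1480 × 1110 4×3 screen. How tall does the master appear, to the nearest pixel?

Inside the 4124×4124 canvas the master is width-limited at 4124.00 × 2474.40.
Second fit — the square canvas into 1480×1110 spans the height: 1110.00 × 1110.00 (×0.2692 from 4124×4124).
Applying the same ×0.2692: 2474.40 → 666.00.

666 px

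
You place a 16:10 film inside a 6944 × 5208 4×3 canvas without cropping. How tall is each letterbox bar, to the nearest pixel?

16:10 (1.600) > 4×3 (1.333), so the film fills the width.
That makes the image 4340.00 px tall (6944 × 10/16).
Leftover height: 5208 − 4340.00 = 868.00 px → 434.00 each side.

434 px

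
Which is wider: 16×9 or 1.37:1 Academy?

16×9

16×9 = 1.778 and 1.37; 1.778 > 1.37.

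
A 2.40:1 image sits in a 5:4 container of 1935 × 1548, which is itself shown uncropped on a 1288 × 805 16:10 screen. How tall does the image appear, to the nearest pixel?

419 px

2.40:1 in 1935×1548: fills the width, so the image is 1935.00 × 806.25.
5:4 in 1288×805: fills the height, so the intermediate becomes 1006.25 × 805.00 — a scale of ×0.5200.
The image scales with it: height 806.25 × 0.5200 ≈ 419.27.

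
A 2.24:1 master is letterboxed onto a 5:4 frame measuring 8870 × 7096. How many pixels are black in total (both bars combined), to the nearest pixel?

27817904 pixels

2.24:1 is wider than 5:4, so it spans the full width.
That makes the image 3959.8214 px tall (8870 / 2.240).
Leftover height: 7096 − 3959.8214 = 3136.1786 px.
Bar area = 3136.1786 × 8870 ≈ 27817904 px.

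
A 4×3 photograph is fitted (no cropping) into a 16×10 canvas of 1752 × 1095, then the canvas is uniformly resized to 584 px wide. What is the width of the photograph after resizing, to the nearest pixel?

487 px

In the 1752×1095 frame the photograph fills the height: width = 1095 × 4/3 ≈ 1460.00 px.
The frame scales by 584/1752 = 0.3333; 1460.00 × 0.3333 ≈ 486.67 px.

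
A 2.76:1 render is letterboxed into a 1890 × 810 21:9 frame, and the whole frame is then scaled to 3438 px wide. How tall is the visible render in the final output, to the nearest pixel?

In the 1890×810 frame the render fills the width: height = 1890 / 2.760 ≈ 684.78 px.
The frame scales by 3438/1890 = 1.8190; 684.78 × 1.8190 ≈ 1245.65 px.

1246 px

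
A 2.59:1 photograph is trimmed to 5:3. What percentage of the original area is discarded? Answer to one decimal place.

5:3 is narrower than 2.59:1, so the crop keeps the full height and trims the width.
Fraction kept = (1.667)/(2.590) ≈ 64.35%, so 35.65% is lost.

35.6%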